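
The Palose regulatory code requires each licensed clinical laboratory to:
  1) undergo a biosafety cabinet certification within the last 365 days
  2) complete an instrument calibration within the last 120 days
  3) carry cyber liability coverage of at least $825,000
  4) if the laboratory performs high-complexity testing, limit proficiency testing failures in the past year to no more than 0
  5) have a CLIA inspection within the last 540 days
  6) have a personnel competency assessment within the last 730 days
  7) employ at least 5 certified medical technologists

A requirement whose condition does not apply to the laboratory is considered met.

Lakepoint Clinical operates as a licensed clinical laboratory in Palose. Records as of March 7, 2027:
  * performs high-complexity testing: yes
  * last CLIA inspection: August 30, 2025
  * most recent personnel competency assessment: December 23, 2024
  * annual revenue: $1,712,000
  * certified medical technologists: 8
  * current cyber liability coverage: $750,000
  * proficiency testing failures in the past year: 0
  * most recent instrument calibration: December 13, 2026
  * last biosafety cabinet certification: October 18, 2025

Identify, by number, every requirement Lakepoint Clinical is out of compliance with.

1, 3, 5, 6

1. biosafety cabinet certification 505 days ago vs limit 365 → not met
2. instrument calibration 84 days ago vs limit 120 → met
3. cyber liability coverage $750,000 < $825,000 → not met
4. condition 'performs high-complexity testing' holds; proficiency testing failures in the past year 0 ≤ 0 → met
5. CLIA inspection 554 days ago vs limit 540 → not met
6. personnel competency assessment 804 days ago vs limit 730 → not met
7. certified medical technologists 8 ≥ 5 → met
Not met: 1, 3, 5, 6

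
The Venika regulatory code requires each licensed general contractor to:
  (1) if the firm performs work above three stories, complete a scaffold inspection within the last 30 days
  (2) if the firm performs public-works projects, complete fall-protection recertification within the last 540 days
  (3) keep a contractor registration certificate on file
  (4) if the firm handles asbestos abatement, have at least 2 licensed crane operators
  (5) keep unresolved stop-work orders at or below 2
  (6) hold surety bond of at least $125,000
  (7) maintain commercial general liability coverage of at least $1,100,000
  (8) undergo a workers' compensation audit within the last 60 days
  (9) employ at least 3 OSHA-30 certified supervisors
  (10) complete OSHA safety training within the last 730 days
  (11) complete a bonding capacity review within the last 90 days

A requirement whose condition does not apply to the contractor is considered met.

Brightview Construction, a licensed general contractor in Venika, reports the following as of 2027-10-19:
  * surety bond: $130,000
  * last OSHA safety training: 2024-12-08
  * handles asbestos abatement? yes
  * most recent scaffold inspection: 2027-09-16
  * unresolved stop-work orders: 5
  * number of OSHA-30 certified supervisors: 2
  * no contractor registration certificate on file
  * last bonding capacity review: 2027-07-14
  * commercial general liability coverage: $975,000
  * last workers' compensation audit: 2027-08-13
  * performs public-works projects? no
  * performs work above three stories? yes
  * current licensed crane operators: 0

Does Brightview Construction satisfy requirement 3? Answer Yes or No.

No

3. contractor registration certificate absent → not met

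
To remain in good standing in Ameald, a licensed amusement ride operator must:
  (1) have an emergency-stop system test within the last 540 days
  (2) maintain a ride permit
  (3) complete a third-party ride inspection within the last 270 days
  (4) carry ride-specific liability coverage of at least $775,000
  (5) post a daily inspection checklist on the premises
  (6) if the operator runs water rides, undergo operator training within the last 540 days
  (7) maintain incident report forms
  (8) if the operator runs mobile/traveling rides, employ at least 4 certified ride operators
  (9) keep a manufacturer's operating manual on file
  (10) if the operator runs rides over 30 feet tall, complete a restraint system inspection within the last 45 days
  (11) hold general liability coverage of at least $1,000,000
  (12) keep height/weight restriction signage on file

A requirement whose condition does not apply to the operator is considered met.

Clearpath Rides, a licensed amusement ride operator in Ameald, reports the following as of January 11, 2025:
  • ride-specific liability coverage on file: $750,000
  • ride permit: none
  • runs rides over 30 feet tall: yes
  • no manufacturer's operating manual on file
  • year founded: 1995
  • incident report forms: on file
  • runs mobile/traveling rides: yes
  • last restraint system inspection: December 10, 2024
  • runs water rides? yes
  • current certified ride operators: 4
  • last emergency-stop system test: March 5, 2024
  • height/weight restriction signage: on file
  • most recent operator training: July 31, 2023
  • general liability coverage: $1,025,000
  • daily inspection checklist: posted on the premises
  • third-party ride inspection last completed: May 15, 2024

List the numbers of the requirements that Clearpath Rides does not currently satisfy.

1. emergency-stop system test 312 days ago vs limit 540 → met
2. ride permit absent → not met
3. third-party ride inspection 241 days ago vs limit 270 → met
4. ride-specific liability coverage $750,000 < $775,000 → not met
5. daily inspection checklist present → met
6. condition 'runs water rides' holds; operator training 530 days ago vs limit 540 → met
7. incident report forms present → met
8. condition 'runs mobile/traveling rides' holds; certified ride operators 4 ≥ 4 → met
9. manufacturer's operating manual absent → not met
10. condition 'runs rides over 30 feet tall' holds; restraint system inspection 32 days ago vs limit 45 → met
11. general liability coverage $1,025,000 ≥ $1,000,000 → met
12. height/weight restriction signage present → met
Not met: 2, 4, 9

2, 4, 9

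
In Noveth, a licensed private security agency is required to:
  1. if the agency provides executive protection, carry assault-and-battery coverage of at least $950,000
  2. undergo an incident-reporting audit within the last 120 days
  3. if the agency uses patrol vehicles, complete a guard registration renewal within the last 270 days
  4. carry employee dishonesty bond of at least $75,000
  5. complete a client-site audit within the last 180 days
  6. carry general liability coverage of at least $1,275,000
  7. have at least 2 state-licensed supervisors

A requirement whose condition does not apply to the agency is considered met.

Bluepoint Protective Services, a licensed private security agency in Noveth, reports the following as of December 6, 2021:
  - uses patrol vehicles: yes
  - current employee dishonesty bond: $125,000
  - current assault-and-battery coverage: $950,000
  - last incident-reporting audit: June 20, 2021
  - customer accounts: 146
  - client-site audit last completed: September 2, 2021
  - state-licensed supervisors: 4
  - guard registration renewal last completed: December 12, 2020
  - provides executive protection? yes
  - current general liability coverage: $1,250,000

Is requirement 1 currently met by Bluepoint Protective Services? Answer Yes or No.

Yes

1. condition 'provides executive protection' holds; assault-and-battery coverage $950,000 ≥ $950,000 → met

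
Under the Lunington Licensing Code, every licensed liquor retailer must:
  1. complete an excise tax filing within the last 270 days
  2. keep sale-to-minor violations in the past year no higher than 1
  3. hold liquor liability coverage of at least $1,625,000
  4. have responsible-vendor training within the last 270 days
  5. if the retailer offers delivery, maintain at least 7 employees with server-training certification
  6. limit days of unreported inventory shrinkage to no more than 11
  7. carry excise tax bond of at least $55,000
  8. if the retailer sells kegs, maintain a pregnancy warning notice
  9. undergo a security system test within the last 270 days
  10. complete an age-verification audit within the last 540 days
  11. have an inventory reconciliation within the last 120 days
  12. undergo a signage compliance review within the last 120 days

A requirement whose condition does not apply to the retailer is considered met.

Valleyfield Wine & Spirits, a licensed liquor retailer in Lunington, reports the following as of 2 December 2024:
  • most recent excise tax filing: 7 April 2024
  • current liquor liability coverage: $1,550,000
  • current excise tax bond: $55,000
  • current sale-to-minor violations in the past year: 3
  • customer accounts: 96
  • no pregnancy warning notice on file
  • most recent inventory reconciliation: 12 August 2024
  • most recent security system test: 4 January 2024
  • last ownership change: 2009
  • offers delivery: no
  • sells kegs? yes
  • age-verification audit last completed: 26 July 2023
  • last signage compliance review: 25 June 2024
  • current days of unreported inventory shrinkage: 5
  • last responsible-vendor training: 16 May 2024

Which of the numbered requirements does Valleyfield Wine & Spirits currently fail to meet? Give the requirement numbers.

2, 3, 8, 9, 12

1. excise tax filing 239 days ago vs limit 270 → met
2. sale-to-minor violations in the past year 3 > 1 → not met
3. liquor liability coverage $1,550,000 < $1,625,000 → not met
4. responsible-vendor training 200 days ago vs limit 270 → met
5. condition 'offers delivery' does not hold → requirement n/a → met
6. days of unreported inventory shrinkage 5 ≤ 11 → met
7. excise tax bond $55,000 ≥ $55,000 → met
8. condition 'sells kegs' holds; pregnancy warning notice absent → not met
9. security system test 333 days ago vs limit 270 → not met
10. age-verification audit 495 days ago vs limit 540 → met
11. inventory reconciliation 112 days ago vs limit 120 → met
12. signage compliance review 160 days ago vs limit 120 → not met
Not met: 2, 3, 8, 9, 12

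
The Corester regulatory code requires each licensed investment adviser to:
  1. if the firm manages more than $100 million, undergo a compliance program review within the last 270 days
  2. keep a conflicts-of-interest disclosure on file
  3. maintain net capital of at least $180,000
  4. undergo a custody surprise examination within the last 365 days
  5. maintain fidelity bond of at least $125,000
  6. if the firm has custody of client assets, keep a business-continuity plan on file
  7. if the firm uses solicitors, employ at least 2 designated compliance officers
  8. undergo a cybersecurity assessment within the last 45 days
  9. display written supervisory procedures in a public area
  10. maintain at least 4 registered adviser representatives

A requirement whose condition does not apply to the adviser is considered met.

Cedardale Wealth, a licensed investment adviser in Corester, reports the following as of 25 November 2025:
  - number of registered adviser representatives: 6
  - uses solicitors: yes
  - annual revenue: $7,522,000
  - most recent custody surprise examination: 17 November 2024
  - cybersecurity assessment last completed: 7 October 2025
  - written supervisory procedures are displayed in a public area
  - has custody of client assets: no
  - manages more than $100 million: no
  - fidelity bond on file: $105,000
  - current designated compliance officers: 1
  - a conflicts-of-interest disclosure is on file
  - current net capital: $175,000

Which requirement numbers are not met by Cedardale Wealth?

1. condition 'manages more than $100 million' does not hold → requirement n/a → met
2. conflicts-of-interest disclosure present → met
3. net capital $175,000 < $180,000 → not met
4. custody surprise examination 373 days ago vs limit 365 → not met
5. fidelity bond $105,000 < $125,000 → not met
6. condition 'has custody of client assets' does not hold → requirement n/a → met
7. condition 'uses solicitors' holds; designated compliance officers 1 < 2 → not met
8. cybersecurity assessment 49 days ago vs limit 45 → not met
9. written supervisory procedures present → met
10. registered adviser representatives 6 ≥ 4 → met
Not met: 3, 4, 5, 7, 8

3, 4, 5, 7, 8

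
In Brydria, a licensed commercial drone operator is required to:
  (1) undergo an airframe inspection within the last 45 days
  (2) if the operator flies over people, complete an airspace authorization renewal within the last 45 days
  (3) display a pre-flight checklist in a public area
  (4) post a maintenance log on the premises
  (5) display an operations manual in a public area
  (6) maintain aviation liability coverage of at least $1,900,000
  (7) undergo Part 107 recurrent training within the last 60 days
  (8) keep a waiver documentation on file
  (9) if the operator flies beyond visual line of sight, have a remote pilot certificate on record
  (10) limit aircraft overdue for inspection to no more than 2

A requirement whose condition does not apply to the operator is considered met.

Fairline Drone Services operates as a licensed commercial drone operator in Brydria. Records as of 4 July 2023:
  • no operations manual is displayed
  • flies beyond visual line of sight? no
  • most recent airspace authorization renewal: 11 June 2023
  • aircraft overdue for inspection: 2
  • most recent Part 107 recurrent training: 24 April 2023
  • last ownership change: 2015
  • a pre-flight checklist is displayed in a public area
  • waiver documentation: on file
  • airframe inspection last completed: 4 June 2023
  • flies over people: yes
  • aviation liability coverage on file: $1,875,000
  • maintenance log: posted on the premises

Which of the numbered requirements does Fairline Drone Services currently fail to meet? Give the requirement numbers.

5, 6, 7

1. airframe inspection 30 days ago vs limit 45 → met
2. condition 'flies over people' holds; airspace authorization renewal 23 days ago vs limit 45 → met
3. pre-flight checklist present → met
4. maintenance log present → met
5. operations manual absent → not met
6. aviation liability coverage $1,875,000 < $1,900,000 → not met
7. Part 107 recurrent training 71 days ago vs limit 60 → not met
8. waiver documentation present → met
9. condition 'flies beyond visual line of sight' does not hold → requirement n/a → met
10. aircraft overdue for inspection 2 ≤ 2 → met
Not met: 5, 6, 7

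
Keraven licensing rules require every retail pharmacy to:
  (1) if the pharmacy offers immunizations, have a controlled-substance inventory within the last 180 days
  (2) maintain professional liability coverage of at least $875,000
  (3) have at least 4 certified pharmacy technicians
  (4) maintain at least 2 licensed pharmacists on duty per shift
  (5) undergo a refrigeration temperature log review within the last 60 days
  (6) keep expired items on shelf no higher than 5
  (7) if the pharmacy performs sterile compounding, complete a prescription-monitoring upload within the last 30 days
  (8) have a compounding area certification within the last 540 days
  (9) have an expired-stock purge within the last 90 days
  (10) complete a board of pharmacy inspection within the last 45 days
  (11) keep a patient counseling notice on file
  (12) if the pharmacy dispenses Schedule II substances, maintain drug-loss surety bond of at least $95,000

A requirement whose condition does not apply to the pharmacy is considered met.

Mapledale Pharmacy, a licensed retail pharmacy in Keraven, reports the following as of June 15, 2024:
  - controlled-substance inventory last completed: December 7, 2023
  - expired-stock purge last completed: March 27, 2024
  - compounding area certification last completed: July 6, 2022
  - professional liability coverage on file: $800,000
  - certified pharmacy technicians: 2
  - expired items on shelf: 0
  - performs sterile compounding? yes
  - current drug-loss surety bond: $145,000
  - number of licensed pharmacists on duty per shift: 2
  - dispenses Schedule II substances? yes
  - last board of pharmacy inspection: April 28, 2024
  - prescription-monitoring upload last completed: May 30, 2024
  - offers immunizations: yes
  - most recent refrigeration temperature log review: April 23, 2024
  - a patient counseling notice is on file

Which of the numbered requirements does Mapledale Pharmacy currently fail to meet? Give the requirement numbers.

1. condition 'offers immunizations' holds; controlled-substance inventory 191 days ago vs limit 180 → not met
2. professional liability coverage $800,000 < $875,000 → not met
3. certified pharmacy technicians 2 < 4 → not met
4. licensed pharmacists on duty per shift 2 ≥ 2 → met
5. refrigeration temperature log review 53 days ago vs limit 60 → met
6. expired items on shelf 0 ≤ 5 → met
7. condition 'performs sterile compounding' holds; prescription-monitoring upload 16 days ago vs limit 30 → met
8. compounding area certification 710 days ago vs limit 540 → not met
9. expired-stock purge 80 days ago vs limit 90 → met
10. board of pharmacy inspection 48 days ago vs limit 45 → not met
11. patient counseling notice present → met
12. condition 'dispenses Schedule II substances' holds; drug-loss surety bond $145,000 ≥ $95,000 → met
Not met: 1, 2, 3, 8, 10

1, 2, 3, 8, 10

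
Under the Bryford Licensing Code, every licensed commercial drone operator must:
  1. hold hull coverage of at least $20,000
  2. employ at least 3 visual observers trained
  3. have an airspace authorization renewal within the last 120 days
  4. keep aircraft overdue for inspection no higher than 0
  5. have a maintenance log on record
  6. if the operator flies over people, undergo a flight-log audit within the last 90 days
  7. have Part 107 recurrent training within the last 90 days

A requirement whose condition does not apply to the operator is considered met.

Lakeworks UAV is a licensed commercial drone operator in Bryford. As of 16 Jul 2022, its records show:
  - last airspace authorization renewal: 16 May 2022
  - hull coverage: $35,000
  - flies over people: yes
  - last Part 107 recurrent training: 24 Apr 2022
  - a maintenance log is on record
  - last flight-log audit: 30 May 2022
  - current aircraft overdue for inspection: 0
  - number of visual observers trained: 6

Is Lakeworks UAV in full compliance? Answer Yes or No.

Yes

1. hull coverage $35,000 ≥ $20,000 → met
2. visual observers trained 6 ≥ 3 → met
3. airspace authorization renewal 61 days ago vs limit 120 → met
4. aircraft overdue for inspection 0 ≤ 0 → met
5. maintenance log present → met
6. condition 'flies over people' holds; flight-log audit 47 days ago vs limit 90 → met
7. Part 107 recurrent training 83 days ago vs limit 90 → met
All met.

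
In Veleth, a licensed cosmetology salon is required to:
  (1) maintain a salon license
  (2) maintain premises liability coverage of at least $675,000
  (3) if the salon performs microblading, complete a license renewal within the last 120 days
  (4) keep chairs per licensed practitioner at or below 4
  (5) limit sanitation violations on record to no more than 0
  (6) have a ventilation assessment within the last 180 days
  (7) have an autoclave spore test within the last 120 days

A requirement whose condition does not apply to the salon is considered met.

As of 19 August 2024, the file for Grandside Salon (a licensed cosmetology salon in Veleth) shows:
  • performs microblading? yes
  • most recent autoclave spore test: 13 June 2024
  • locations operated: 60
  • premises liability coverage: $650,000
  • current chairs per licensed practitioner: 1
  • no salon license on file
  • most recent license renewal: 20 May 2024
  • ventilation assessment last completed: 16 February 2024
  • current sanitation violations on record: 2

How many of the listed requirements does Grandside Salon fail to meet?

4

1. salon license absent → not met
2. premises liability coverage $650,000 < $675,000 → not met
3. condition 'performs microblading' holds; license renewal 91 days ago vs limit 120 → met
4. chairs per licensed practitioner 1 ≤ 4 → met
5. sanitation violations on record 2 > 0 → not met
6. ventilation assessment 185 days ago vs limit 180 → not met
7. autoclave spore test 67 days ago vs limit 120 → met
Not met: 4 of 7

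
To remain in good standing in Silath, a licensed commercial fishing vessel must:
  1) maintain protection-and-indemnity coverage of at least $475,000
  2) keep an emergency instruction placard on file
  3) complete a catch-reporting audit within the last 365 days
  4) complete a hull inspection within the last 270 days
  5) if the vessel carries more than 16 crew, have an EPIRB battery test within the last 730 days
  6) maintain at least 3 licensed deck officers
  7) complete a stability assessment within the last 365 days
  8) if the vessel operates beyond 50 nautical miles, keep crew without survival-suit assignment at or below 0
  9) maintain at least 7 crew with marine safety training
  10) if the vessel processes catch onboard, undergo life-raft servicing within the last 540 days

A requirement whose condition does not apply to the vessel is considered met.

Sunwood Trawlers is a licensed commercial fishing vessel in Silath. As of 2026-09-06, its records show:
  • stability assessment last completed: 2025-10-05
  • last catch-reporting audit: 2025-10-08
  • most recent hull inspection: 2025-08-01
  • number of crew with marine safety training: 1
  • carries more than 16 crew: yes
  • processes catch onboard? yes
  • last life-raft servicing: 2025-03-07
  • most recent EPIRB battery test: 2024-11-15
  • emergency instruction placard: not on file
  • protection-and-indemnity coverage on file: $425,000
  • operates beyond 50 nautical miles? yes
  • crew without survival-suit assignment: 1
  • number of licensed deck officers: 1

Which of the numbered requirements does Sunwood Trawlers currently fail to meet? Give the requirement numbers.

1, 2, 4, 6, 8, 9, 10

1. protection-and-indemnity coverage $425,000 < $475,000 → not met
2. emergency instruction placard absent → not met
3. catch-reporting audit 333 days ago vs limit 365 → met
4. hull inspection 401 days ago vs limit 270 → not met
5. condition 'carries more than 16 crew' holds; EPIRB battery test 660 days ago vs limit 730 → met
6. licensed deck officers 1 < 3 → not met
7. stability assessment 336 days ago vs limit 365 → met
8. condition 'operates beyond 50 nautical miles' holds; crew without survival-suit assignment 1 > 0 → not met
9. crew with marine safety training 1 < 7 → not met
10. condition 'processes catch onboard' holds; life-raft servicing 548 days ago vs limit 540 → not met
Not met: 1, 2, 4, 6, 8, 9, 10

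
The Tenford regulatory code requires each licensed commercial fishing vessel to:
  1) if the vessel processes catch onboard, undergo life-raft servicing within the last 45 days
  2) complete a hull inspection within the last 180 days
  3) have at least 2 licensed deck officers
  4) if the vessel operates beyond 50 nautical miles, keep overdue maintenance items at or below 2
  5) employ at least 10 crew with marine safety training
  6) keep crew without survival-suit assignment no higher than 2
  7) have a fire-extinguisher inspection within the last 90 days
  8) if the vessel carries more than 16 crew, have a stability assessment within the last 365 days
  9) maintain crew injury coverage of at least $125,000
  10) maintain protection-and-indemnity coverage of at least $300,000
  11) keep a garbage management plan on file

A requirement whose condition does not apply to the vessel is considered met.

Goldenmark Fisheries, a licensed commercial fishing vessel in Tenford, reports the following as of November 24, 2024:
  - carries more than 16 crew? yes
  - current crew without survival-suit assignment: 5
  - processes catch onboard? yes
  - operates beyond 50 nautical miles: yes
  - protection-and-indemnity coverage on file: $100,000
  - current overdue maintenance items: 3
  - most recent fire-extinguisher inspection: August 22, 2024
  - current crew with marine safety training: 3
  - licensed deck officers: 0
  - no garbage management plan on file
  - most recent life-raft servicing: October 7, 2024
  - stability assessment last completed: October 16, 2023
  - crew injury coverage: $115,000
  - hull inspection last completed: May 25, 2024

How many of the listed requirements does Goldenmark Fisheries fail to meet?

11

1. condition 'processes catch onboard' holds; life-raft servicing 48 days ago vs limit 45 → not met
2. hull inspection 183 days ago vs limit 180 → not met
3. licensed deck officers 0 < 2 → not met
4. condition 'operates beyond 50 nautical miles' holds; overdue maintenance items 3 > 2 → not met
5. crew with marine safety training 3 < 10 → not met
6. crew without survival-suit assignment 5 > 2 → not met
7. fire-extinguisher inspection 94 days ago vs limit 90 → not met
8. condition 'carries more than 16 crew' holds; stability assessment 405 days ago vs limit 365 → not met
9. crew injury coverage $115,000 < $125,000 → not met
10. protection-and-indemnity coverage $100,000 < $300,000 → not met
11. garbage management plan absent → not met
Not met: 11 of 11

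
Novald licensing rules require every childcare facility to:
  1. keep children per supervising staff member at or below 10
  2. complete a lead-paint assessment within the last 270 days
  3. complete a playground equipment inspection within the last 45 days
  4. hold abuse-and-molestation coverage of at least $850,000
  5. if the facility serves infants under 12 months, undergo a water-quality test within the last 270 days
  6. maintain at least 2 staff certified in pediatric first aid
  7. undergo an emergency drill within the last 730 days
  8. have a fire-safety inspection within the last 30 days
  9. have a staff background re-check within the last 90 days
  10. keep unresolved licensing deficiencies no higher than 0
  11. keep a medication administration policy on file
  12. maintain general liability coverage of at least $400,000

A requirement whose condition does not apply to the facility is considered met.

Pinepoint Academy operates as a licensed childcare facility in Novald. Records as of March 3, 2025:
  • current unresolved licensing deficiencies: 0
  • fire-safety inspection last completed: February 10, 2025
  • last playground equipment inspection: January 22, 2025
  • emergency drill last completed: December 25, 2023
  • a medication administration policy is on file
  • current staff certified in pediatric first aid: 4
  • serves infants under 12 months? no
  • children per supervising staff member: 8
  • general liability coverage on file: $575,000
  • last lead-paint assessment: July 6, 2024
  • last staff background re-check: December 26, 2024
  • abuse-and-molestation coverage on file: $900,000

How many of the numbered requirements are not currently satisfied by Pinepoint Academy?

0

1. children per supervising staff member 8 ≤ 10 → met
2. lead-paint assessment 240 days ago vs limit 270 → met
3. playground equipment inspection 40 days ago vs limit 45 → met
4. abuse-and-molestation coverage $900,000 ≥ $850,000 → met
5. condition 'serves infants under 12 months' does not hold → requirement n/a → met
6. staff certified in pediatric first aid 4 ≥ 2 → met
7. emergency drill 434 days ago vs limit 730 → met
8. fire-safety inspection 21 days ago vs limit 30 → met
9. staff background re-check 67 days ago vs limit 90 → met
10. unresolved licensing deficiencies 0 ≤ 0 → met
11. medication administration policy present → met
12. general liability coverage $575,000 ≥ $400,000 → met
Not met: 0 of 12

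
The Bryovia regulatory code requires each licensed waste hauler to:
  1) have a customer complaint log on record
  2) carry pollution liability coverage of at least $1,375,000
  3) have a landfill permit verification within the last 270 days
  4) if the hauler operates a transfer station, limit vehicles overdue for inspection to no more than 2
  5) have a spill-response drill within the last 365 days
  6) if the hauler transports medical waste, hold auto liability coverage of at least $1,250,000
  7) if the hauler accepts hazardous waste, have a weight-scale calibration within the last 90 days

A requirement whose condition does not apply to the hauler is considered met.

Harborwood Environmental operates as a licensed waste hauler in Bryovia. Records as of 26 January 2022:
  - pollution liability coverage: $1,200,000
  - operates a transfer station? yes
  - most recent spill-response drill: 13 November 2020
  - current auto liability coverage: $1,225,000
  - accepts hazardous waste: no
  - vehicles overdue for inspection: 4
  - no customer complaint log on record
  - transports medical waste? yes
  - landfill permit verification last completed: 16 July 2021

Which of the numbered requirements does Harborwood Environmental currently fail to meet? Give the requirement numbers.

1, 2, 4, 5, 6

1. customer complaint log absent → not met
2. pollution liability coverage $1,200,000 < $1,375,000 → not met
3. landfill permit verification 194 days ago vs limit 270 → met
4. condition 'operates a transfer station' holds; vehicles overdue for inspection 4 > 2 → not met
5. spill-response drill 439 days ago vs limit 365 → not met
6. condition 'transports medical waste' holds; auto liability coverage $1,225,000 < $1,250,000 → not met
7. condition 'accepts hazardous waste' does not hold → requirement n/a → met
Not met: 1, 2, 4, 5, 6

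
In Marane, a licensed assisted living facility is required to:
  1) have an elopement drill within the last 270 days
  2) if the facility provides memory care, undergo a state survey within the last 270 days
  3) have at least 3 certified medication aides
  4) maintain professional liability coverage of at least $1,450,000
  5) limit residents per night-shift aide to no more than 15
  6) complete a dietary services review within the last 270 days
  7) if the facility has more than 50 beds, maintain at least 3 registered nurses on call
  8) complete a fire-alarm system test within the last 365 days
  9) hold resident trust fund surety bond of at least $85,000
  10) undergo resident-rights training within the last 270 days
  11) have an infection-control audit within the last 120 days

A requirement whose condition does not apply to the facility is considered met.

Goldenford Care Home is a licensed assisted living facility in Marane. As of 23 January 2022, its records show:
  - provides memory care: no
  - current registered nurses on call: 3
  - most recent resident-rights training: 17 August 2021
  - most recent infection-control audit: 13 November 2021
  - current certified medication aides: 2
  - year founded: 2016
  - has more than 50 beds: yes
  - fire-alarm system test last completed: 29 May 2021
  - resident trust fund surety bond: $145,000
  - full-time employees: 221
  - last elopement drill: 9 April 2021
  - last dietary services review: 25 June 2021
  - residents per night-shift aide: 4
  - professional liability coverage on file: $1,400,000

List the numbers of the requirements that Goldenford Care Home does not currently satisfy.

1. elopement drill 289 days ago vs limit 270 → not met
2. condition 'provides memory care' does not hold → requirement n/a → met
3. certified medication aides 2 < 3 → not met
4. professional liability coverage $1,400,000 < $1,450,000 → not met
5. residents per night-shift aide 4 ≤ 15 → met
6. dietary services review 212 days ago vs limit 270 → met
7. condition 'has more than 50 beds' holds; registered nurses on call 3 ≥ 3 → met
8. fire-alarm system test 239 days ago vs limit 365 → met
9. resident trust fund surety bond $145,000 ≥ $85,000 → met
10. resident-rights training 159 days ago vs limit 270 → met
11. infection-control audit 71 days ago vs limit 120 → met
Not met: 1, 3, 4

1, 3, 4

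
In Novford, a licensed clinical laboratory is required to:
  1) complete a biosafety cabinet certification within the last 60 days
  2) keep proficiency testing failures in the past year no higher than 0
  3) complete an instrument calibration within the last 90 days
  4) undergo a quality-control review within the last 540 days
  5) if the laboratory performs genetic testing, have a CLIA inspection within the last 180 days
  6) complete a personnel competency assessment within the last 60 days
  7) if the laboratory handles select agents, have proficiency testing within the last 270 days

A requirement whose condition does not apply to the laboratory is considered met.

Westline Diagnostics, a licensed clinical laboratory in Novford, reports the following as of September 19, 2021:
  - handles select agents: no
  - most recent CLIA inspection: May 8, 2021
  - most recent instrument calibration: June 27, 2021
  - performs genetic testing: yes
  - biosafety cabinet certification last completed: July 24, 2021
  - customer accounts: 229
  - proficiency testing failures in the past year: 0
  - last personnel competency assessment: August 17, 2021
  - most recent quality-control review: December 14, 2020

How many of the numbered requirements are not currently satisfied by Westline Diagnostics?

1. biosafety cabinet certification 57 days ago vs limit 60 → met
2. proficiency testing failures in the past year 0 ≤ 0 → met
3. instrument calibration 84 days ago vs limit 90 → met
4. quality-control review 279 days ago vs limit 540 → met
5. condition 'performs genetic testing' holds; CLIA inspection 134 days ago vs limit 180 → met
6. personnel competency assessment 33 days ago vs limit 60 → met
7. condition 'handles select agents' does not hold → requirement n/a → met
Not met: 0 of 7

0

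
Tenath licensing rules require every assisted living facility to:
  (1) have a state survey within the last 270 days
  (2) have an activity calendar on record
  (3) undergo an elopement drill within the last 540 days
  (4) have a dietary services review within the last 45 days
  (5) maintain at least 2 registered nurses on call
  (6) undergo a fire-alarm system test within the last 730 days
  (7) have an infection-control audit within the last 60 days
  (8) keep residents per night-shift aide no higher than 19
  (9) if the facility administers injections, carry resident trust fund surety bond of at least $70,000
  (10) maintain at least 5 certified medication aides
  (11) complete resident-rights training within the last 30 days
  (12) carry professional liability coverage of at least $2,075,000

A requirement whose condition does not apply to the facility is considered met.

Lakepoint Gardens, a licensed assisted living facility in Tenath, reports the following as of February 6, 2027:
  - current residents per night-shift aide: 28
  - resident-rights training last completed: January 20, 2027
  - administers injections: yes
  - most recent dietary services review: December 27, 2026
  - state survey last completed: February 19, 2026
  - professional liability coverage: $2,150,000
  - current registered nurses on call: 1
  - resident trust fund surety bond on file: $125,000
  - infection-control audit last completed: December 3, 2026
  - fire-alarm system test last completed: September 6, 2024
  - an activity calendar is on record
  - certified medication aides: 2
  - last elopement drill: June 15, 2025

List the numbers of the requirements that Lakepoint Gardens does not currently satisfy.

1. state survey 352 days ago vs limit 270 → not met
2. activity calendar present → met
3. elopement drill 601 days ago vs limit 540 → not met
4. dietary services review 41 days ago vs limit 45 → met
5. registered nurses on call 1 < 2 → not met
6. fire-alarm system test 883 days ago vs limit 730 → not met
7. infection-control audit 65 days ago vs limit 60 → not met
8. residents per night-shift aide 28 > 19 → not met
9. condition 'administers injections' holds; resident trust fund surety bond $125,000 ≥ $70,000 → met
10. certified medication aides 2 < 5 → not met
11. resident-rights training 17 days ago vs limit 30 → met
12. professional liability coverage $2,150,000 ≥ $2,075,000 → met
Not met: 1, 3, 5, 6, 7, 8, 10

1, 3, 5, 6, 7, 8, 10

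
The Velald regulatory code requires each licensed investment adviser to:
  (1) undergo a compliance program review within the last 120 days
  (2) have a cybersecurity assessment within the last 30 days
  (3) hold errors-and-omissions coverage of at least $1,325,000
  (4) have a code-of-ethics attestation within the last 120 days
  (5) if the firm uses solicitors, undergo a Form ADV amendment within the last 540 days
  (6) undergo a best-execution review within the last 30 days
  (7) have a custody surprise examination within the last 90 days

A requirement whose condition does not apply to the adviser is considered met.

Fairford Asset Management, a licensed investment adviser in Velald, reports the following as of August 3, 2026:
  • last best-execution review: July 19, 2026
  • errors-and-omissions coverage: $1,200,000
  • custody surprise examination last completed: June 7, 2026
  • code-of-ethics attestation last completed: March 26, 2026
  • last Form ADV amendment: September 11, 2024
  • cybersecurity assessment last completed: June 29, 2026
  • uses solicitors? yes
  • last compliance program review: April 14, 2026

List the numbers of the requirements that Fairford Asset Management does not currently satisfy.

2, 3, 4, 5

1. compliance program review 111 days ago vs limit 120 → met
2. cybersecurity assessment 35 days ago vs limit 30 → not met
3. errors-and-omissions coverage $1,200,000 < $1,325,000 → not met
4. code-of-ethics attestation 130 days ago vs limit 120 → not met
5. condition 'uses solicitors' holds; Form ADV amendment 691 days ago vs limit 540 → not met
6. best-execution review 15 days ago vs limit 30 → met
7. custody surprise examination 57 days ago vs limit 90 → met
Not met: 2, 3, 4, 5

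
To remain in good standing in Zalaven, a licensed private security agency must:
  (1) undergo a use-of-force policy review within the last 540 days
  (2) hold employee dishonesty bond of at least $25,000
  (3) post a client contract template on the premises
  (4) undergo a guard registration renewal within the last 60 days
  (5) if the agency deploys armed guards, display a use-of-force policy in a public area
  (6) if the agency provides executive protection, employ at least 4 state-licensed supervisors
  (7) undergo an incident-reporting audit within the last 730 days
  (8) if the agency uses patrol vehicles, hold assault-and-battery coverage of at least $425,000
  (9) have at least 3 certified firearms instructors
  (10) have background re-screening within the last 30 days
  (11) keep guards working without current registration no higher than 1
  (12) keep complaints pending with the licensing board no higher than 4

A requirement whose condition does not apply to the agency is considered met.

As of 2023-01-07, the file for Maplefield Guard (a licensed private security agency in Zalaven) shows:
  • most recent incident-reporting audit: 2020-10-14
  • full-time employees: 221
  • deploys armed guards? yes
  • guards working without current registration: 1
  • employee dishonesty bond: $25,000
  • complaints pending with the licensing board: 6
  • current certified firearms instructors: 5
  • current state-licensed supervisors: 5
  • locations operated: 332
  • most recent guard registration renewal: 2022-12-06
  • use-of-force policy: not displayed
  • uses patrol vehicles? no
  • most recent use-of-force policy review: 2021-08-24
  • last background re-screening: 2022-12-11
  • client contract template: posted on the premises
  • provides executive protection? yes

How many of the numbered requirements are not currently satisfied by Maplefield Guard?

1. use-of-force policy review 501 days ago vs limit 540 → met
2. employee dishonesty bond $25,000 ≥ $25,000 → met
3. client contract template present → met
4. guard registration renewal 32 days ago vs limit 60 → met
5. condition 'deploys armed guards' holds; use-of-force policy absent → not met
6. condition 'provides executive protection' holds; state-licensed supervisors 5 ≥ 4 → met
7. incident-reporting audit 815 days ago vs limit 730 → not met
8. condition 'uses patrol vehicles' does not hold → requirement n/a → met
9. certified firearms instructors 5 ≥ 3 → met
10. background re-screening 27 days ago vs limit 30 → met
11. guards working without current registration 1 ≤ 1 → met
12. complaints pending with the licensing board 6 > 4 → not met
Not met: 3 of 12

3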